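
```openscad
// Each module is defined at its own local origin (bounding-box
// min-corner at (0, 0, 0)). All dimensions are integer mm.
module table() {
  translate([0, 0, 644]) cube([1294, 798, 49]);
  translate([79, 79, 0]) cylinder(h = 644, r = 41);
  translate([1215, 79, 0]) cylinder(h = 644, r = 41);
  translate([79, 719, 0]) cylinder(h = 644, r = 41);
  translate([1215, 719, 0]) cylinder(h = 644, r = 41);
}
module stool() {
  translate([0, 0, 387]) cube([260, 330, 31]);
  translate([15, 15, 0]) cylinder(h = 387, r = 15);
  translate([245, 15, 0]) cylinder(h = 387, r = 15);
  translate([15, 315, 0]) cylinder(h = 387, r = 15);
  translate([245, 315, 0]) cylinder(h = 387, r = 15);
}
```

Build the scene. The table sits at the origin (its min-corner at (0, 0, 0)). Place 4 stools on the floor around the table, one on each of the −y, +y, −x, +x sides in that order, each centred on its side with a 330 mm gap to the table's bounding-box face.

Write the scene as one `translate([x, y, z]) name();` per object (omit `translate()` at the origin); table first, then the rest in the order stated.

table();
translate([517, -660, 0]) stool();
translate([517, 1128, 0]) stool();
translate([-590, 234, 0]) stool();
translate([1624, 234, 0]) stool();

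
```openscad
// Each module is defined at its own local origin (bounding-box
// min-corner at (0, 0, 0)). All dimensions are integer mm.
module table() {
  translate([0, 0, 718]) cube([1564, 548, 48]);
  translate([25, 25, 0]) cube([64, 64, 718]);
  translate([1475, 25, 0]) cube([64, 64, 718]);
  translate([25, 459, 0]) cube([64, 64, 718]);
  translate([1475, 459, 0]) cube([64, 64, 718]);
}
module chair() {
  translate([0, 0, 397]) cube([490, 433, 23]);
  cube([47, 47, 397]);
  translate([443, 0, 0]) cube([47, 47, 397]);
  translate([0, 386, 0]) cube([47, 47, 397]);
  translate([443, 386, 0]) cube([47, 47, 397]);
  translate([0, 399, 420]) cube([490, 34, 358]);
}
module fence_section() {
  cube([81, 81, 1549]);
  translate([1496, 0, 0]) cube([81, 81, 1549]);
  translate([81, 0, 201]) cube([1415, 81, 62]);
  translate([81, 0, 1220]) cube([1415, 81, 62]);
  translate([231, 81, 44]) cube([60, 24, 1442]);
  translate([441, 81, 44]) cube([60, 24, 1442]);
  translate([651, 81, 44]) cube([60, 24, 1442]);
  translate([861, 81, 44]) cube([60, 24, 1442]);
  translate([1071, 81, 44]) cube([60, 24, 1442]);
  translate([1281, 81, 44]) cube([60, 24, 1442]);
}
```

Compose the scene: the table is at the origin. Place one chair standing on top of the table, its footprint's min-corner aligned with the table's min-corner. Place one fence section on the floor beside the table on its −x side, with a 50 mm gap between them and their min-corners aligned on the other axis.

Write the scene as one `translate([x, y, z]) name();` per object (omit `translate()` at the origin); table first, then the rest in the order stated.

table();
translate([0, 0, 766]) chair();
translate([-1627, 0, 0]) fence_section();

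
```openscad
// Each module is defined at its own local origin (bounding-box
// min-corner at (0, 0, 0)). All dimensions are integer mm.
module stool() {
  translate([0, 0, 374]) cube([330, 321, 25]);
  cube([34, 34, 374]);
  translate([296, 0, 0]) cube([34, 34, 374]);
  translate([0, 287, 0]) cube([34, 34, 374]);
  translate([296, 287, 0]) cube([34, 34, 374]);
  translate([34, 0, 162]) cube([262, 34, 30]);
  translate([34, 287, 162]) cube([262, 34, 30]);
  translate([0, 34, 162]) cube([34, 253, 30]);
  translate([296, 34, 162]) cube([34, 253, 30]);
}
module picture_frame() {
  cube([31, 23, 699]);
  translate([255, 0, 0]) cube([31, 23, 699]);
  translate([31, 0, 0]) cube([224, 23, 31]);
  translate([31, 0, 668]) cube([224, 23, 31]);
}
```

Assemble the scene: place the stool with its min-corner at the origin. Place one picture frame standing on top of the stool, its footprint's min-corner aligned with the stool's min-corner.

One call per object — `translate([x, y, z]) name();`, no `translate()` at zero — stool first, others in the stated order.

stool();
translate([0, 0, 399]) picture_frame();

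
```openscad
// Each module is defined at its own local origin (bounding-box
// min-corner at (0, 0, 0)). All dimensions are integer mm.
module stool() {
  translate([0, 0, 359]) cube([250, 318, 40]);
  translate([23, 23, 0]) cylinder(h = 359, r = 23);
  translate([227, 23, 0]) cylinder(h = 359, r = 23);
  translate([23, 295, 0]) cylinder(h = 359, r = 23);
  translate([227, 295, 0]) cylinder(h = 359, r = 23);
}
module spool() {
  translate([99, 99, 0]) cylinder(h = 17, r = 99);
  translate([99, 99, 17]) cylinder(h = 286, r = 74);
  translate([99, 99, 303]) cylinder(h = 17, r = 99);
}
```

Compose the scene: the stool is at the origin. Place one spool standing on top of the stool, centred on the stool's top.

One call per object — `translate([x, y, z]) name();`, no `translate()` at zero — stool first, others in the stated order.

stool();
translate([26, 60, 399]) spool();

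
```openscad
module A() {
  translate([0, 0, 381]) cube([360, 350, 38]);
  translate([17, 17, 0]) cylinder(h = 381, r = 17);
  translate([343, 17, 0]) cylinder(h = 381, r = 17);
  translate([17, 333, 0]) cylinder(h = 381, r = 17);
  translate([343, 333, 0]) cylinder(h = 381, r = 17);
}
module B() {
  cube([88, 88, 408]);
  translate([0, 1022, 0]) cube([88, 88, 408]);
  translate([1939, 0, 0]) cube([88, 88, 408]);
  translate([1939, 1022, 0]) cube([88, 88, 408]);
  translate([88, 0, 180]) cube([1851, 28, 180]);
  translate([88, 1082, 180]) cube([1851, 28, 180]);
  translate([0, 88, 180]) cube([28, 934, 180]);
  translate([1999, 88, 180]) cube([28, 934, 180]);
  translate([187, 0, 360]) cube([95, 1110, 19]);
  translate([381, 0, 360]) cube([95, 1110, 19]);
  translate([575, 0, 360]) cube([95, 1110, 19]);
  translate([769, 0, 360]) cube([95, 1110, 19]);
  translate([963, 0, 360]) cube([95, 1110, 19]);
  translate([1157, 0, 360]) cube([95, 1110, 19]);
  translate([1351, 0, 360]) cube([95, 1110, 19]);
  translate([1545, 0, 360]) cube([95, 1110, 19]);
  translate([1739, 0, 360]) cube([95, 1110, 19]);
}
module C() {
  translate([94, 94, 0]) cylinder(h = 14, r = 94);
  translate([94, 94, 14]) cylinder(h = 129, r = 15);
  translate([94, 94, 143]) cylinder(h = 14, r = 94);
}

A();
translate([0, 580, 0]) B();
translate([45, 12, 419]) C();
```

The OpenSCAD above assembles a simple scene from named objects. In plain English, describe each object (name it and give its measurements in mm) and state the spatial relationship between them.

A is a simple wooden stool: a rectangular seat 360 mm (x) by 350 mm (y), 38 mm thick, top face at z = 419 mm, on four round legs, each 34 mm in diameter. The legs rest on z = 0, each leg's axis is inset half a diameter from the nearest pair of seat edges (so the leg's bounding box is flush with the corner).

B is a bed frame 2027 mm long (x) by 1110 mm wide (y). Four 88×88 mm corner posts, 408 mm tall, at the corners of the footprint. Four rails of 28 mm thickness and 180 mm height run between adjacent posts with their undersides at z = 180 mm, their outer faces flush with the outside of the frame (the two x-running rails run between the posts' inner faces; the two y-running rails run between the posts' inner faces). 9 slats, each 95 mm wide (x) and 19 mm thick, lie across the top of the two x-running rails, running the full 1110 mm width of the frame in y; the slats are evenly spaced along x between the inner faces of the end posts with equal gaps (rounded down to the nearest mm) at the −x end and between each pair — any rounding remainder accumulates at the +x end.

C is a spool: two coaxial disc flanges of radius 94 mm and thickness 14 mm, joined by a core cylinder of radius 15 mm and height 129 mm. The lower flange rests on z = 0 and the three cylinders share a vertical axis.

The bed frame is on the floor beside the stool on its +y side. The spool is on top of the stool.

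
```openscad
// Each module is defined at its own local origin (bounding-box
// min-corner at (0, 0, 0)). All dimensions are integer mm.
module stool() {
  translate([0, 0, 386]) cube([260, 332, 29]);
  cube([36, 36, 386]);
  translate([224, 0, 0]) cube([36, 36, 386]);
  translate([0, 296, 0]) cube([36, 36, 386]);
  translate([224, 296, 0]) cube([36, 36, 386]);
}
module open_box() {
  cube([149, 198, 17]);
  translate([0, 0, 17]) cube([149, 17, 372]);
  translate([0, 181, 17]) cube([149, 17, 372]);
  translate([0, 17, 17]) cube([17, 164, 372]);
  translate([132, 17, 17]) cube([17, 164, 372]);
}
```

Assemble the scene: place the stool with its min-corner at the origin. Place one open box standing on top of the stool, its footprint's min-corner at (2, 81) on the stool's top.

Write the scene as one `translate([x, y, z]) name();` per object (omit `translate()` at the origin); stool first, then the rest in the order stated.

stool();
translate([2, 81, 415]) open_box();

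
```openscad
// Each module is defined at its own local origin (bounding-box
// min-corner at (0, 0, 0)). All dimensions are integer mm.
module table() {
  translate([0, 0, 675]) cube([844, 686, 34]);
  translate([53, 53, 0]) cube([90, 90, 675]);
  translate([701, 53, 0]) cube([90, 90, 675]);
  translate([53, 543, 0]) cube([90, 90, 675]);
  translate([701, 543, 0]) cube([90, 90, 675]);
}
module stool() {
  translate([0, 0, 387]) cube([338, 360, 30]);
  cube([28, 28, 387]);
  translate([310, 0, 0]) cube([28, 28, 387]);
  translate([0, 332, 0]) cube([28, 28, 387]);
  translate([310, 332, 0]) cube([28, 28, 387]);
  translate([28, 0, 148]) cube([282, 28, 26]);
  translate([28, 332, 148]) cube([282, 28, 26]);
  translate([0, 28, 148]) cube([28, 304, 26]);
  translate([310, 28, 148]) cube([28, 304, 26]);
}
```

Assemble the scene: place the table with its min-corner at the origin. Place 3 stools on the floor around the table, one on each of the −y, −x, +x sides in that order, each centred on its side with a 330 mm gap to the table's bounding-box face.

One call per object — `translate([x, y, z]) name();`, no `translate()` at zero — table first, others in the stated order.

table();
translate([253, -690, 0]) stool();
translate([-668, 163, 0]) stool();
translate([1174, 163, 0]) stool();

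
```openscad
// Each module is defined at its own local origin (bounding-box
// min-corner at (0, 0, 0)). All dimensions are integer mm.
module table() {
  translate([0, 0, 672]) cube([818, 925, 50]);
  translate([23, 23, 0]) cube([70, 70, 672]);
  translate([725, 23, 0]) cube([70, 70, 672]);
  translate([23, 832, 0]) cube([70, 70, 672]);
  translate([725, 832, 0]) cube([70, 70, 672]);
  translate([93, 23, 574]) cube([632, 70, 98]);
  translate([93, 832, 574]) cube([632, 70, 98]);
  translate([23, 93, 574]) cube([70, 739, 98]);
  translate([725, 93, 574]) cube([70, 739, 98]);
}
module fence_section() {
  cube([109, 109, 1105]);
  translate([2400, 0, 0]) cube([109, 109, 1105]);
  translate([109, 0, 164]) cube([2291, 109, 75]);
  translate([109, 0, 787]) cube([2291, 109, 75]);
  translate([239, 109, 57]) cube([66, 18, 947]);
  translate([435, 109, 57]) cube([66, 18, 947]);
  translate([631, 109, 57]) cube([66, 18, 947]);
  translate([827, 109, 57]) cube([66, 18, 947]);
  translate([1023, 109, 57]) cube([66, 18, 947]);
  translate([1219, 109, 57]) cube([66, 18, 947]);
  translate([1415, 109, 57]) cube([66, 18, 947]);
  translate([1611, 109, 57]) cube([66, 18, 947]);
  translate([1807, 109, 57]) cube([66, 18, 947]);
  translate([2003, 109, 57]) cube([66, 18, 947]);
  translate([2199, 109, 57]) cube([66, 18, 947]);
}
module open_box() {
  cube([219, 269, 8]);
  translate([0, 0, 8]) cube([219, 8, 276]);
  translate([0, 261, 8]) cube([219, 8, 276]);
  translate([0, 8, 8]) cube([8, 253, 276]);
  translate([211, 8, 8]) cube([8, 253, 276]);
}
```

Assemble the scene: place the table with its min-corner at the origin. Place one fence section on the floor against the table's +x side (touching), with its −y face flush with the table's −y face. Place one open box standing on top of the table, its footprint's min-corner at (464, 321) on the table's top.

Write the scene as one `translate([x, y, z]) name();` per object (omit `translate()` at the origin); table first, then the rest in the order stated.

table();
translate([818, 0, 0]) fence_section();
translate([464, 321, 722]) open_box();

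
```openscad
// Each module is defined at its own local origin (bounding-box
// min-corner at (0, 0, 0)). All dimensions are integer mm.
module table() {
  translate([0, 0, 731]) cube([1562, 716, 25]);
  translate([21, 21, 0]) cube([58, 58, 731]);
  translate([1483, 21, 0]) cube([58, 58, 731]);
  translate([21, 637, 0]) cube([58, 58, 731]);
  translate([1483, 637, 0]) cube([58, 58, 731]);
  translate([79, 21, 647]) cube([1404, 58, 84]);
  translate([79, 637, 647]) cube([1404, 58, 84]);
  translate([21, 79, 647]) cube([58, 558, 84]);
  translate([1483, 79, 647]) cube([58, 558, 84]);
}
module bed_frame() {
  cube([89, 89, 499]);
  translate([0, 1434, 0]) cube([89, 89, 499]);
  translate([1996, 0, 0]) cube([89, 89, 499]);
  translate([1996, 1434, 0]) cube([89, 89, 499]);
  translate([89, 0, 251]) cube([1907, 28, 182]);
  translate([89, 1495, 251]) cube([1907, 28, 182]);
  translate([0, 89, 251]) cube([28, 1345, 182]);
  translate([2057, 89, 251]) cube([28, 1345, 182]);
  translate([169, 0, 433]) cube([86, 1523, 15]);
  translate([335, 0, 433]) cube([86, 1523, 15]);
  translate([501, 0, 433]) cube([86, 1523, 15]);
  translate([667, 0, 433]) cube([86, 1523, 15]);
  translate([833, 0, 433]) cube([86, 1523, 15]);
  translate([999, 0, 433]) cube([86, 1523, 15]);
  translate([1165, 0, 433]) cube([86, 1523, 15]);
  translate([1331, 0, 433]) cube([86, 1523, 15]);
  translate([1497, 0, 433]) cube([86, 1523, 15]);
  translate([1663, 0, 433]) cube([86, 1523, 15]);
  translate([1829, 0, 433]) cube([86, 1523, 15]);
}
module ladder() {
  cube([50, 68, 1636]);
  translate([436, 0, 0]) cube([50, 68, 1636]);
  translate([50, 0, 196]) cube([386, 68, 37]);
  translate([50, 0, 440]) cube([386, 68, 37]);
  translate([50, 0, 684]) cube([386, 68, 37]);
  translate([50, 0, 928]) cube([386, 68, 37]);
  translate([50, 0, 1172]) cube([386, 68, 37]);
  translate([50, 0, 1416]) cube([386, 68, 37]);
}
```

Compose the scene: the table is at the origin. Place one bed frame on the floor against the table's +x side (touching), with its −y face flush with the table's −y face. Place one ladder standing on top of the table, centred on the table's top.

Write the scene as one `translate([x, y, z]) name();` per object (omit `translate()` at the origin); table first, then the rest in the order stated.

table();
translate([1562, 0, 0]) bed_frame();
translate([538, 324, 756]) ladder();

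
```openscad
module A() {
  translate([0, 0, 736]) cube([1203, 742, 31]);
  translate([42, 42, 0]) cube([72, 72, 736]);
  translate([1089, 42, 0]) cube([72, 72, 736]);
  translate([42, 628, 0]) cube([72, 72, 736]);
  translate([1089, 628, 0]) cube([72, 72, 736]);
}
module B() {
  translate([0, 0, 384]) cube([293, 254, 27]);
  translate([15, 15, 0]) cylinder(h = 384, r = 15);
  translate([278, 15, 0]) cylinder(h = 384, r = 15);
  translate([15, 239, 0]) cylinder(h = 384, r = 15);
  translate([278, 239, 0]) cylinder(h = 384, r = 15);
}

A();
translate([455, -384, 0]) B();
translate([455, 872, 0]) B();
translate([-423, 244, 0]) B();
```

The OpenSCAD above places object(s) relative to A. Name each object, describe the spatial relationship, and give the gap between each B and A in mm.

Each stool's nearest face is 130 mm from the table's bounding box.

A is a table. B is a stool. Three stools sit around the table at the −y, +y, −x sides. The gap between each stool and the table is 130 mm.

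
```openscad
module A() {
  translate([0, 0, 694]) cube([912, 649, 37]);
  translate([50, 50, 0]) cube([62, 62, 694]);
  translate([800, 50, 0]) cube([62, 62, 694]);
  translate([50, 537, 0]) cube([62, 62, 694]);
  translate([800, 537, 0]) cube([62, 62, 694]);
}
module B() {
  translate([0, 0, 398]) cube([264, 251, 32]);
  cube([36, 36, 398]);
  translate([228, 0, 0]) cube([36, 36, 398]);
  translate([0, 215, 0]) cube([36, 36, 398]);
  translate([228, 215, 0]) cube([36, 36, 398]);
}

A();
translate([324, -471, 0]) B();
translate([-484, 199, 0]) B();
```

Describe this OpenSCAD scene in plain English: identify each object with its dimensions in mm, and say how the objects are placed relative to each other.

A is a rectangular dining table. The top is 912×649×37 mm with its upper surface at z = 731 mm. It stands on four 62×62 mm square legs, each inset 50 mm from the nearest pair of top edges, running from the floor to the underside of the top.

B is a simple wooden stool: a rectangular seat 264 mm (x) by 251 mm (y), 32 mm thick, top face at z = 430 mm, on four square legs, each 36×36 mm in cross-section. The legs rest on z = 0, each flush with a corner of the seat.

Two stools sit around the table at the −y, −x sides.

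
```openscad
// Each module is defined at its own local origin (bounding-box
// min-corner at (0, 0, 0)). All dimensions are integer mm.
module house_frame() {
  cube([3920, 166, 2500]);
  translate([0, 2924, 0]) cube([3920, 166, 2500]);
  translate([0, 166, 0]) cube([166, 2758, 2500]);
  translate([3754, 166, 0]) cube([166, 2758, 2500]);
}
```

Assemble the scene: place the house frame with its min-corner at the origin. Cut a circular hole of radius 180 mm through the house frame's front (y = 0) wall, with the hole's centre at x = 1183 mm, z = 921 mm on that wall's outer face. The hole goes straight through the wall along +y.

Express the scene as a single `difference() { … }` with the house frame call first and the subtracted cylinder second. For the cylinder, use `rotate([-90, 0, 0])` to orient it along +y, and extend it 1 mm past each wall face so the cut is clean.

difference() {
  house_frame();
  translate([1183, -1, 921]) rotate([-90, 0, 0]) cylinder(h = 168, r = 180);
}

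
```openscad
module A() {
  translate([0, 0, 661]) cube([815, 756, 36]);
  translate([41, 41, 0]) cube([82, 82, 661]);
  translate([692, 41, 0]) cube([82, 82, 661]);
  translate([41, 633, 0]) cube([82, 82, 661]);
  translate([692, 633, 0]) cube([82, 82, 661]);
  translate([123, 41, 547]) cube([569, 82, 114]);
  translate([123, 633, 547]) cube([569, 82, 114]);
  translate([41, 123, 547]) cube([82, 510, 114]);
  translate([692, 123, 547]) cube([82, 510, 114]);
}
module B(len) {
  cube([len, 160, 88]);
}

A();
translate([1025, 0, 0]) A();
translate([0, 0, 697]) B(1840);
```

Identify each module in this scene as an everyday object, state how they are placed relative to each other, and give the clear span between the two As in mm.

Second table starts at x = 1025; first ends at x = 815; clear span = 1025 − 815 = 210 mm.

A is a table. B is a beam. A beam spans the tops of two tables. The clear span between the two tables is 210 mm.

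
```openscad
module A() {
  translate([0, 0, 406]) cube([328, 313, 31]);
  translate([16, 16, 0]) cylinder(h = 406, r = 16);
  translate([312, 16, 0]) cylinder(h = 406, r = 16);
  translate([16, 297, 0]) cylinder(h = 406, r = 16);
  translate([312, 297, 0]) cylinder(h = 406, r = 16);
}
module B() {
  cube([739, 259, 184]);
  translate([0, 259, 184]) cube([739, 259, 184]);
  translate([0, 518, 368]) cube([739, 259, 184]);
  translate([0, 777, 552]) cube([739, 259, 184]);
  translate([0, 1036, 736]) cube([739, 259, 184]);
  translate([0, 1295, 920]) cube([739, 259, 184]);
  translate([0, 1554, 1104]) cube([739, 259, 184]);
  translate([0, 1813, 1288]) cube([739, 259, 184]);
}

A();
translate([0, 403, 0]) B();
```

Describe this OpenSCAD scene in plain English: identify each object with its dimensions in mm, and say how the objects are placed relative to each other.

A is a four-legged stool. The seat is a 328×313×31 mm slab whose top surface is at z = 437 mm; four round legs, each 32 mm in diameter, run from the floor (z = 0) to the underside of the seat, each leg's axis is inset half a diameter from the nearest pair of seat edges (so the leg's bounding box is flush with the corner).

B is a run of 8 identical solid stair steps. Each tread is 739×259 mm and each step block is 184 mm high. Step 1 rests on the floor; step k is offset from step 1 by (k−1)×259 mm in y and (k−1)×184 mm in z.

The staircase is on the floor beside the stool on its +y side.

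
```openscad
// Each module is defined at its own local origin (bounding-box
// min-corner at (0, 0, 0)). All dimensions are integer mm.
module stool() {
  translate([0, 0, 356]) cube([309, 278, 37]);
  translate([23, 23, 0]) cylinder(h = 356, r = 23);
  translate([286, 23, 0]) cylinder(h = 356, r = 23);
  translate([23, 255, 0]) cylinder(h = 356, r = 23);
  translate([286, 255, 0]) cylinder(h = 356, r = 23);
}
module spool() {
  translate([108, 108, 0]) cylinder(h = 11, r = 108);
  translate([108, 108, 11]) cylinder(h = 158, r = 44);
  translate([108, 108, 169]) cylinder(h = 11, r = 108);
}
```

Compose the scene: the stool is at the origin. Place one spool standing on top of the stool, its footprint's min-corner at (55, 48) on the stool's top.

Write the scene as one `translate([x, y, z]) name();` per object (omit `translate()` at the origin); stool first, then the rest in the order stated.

stool();
translate([55, 48, 393]) spool();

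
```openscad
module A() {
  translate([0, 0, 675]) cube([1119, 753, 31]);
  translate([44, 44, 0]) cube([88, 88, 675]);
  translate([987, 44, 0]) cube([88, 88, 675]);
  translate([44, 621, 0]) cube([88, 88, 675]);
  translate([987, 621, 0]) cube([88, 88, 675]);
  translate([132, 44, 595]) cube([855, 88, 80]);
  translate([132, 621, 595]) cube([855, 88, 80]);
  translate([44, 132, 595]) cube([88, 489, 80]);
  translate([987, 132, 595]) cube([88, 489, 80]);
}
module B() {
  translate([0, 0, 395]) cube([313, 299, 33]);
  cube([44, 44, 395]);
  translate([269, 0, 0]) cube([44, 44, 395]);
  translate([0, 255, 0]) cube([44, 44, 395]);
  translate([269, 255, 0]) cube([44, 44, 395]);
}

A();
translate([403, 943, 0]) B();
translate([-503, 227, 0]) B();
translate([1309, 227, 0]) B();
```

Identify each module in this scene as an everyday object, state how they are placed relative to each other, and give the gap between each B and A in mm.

Each stool's nearest face is 190 mm from the table's bounding box.

A is a table. B is a stool. Three stools sit around the table at the +y, −x, +x sides. The gap between each stool and the table is 190 mm.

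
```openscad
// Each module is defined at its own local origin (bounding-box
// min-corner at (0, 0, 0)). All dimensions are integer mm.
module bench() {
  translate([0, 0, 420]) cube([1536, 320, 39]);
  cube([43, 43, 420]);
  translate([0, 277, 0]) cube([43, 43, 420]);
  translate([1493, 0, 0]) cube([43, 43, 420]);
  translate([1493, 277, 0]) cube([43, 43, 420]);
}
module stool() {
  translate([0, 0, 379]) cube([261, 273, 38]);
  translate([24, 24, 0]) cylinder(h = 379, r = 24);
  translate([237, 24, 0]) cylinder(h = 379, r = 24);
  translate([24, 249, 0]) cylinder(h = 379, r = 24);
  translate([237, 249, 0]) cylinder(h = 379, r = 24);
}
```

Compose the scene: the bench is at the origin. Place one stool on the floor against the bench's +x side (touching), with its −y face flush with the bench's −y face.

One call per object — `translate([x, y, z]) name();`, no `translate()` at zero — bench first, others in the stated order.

bench();
translate([1536, 0, 0]) stool();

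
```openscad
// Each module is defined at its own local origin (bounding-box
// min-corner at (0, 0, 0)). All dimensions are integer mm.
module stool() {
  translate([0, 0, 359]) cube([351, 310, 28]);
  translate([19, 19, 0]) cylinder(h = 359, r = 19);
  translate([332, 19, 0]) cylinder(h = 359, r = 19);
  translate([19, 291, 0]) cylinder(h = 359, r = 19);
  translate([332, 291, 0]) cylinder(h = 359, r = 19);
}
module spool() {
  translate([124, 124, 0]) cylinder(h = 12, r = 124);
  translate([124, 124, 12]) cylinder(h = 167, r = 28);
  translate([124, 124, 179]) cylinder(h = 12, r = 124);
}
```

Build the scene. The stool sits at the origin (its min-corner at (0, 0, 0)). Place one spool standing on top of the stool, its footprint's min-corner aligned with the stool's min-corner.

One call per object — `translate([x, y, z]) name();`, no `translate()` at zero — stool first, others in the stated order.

stool();
translate([0, 0, 387]) spool();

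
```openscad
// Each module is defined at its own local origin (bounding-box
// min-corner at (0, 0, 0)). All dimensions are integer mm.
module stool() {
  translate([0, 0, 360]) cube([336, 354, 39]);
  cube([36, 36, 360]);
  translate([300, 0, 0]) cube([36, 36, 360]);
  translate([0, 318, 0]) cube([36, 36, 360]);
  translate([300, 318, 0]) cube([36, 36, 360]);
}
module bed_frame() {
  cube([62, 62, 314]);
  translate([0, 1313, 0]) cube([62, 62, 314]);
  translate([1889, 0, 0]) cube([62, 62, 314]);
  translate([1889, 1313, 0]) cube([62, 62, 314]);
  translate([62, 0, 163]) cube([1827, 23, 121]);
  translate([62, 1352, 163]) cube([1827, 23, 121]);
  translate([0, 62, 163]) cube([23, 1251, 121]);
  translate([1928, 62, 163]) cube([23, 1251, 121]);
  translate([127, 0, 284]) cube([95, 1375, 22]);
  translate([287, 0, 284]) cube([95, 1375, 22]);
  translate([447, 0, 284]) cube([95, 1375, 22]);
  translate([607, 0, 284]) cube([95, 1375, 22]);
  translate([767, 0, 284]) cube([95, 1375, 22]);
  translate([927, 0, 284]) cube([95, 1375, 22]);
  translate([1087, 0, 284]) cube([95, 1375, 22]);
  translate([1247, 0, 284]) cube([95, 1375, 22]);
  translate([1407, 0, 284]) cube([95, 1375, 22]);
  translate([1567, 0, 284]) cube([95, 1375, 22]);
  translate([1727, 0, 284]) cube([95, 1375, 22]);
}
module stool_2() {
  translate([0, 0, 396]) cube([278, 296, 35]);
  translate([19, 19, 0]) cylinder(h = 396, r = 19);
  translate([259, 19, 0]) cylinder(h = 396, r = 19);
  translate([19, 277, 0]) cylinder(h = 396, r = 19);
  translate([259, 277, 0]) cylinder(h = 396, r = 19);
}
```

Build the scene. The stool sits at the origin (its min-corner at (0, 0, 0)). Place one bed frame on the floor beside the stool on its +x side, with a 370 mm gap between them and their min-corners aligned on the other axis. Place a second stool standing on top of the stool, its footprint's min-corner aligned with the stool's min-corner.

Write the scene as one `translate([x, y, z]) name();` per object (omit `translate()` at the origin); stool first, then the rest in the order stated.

stool();
translate([706, 0, 0]) bed_frame();
translate([0, 0, 399]) stool_2();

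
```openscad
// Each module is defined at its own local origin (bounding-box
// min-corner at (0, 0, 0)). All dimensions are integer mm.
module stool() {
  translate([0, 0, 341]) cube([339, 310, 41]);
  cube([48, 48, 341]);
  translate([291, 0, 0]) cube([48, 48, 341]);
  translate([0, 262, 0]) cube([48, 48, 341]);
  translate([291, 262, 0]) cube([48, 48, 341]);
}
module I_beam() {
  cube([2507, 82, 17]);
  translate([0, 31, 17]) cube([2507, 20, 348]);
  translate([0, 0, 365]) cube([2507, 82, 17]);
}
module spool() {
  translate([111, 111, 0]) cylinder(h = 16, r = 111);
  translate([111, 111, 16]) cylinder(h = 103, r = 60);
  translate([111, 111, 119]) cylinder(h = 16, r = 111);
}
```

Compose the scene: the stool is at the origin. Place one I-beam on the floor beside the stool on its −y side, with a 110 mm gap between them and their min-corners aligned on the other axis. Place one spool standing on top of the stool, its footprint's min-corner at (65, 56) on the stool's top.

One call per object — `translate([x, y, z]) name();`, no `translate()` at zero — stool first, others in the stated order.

stool();
translate([0, -192, 0]) I_beam();
translate([65, 56, 382]) spool();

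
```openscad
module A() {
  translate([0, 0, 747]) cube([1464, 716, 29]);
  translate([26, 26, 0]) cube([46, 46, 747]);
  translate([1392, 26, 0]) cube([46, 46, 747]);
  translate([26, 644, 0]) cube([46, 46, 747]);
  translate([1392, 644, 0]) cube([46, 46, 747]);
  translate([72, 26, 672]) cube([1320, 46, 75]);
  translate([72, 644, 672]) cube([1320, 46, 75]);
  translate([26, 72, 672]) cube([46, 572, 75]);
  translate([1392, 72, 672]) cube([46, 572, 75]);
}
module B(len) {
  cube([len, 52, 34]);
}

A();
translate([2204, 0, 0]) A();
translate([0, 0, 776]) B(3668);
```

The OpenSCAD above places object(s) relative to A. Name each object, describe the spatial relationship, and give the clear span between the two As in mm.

Second table starts at x = 2204; first ends at x = 1464; clear span = 2204 − 1464 = 740 mm.

A is a table. B is a beam. A beam spans the tops of two tables. The clear span between the two tables is 740 mm.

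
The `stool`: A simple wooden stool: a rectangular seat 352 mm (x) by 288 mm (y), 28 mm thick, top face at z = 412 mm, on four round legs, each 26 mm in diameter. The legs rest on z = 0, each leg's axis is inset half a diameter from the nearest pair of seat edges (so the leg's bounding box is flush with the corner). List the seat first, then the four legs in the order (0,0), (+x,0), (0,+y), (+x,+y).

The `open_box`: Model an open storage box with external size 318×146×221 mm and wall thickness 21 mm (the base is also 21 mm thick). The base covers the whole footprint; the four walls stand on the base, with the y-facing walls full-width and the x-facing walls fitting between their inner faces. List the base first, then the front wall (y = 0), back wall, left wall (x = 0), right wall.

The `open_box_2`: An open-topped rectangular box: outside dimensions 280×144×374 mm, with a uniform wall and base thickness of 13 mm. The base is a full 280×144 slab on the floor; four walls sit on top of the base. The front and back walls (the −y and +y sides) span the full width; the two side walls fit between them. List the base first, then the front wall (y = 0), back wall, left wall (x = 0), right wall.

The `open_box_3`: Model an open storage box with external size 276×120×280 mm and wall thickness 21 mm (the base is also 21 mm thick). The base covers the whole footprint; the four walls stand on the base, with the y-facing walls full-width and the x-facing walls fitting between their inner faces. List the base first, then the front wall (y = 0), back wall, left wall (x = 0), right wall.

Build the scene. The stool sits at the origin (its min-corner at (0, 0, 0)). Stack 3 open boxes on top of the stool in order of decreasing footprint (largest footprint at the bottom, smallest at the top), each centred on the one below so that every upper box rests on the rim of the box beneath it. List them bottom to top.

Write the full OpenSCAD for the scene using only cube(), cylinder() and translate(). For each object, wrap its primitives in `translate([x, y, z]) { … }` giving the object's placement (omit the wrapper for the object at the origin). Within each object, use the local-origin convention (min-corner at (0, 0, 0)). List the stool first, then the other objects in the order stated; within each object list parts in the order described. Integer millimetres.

translate([0, 0, 384]) cube([352, 288, 28]);
translate([13, 13, 0]) cylinder(h = 384, r = 13);
translate([339, 13, 0]) cylinder(h = 384, r = 13);
translate([13, 275, 0]) cylinder(h = 384, r = 13);
translate([339, 275, 0]) cylinder(h = 384, r = 13);
translate([17, 71, 412]) {
  cube([318, 146, 21]);
  translate([0, 0, 21]) cube([318, 21, 200]);
  translate([0, 125, 21]) cube([318, 21, 200]);
  translate([0, 21, 21]) cube([21, 104, 200]);
  translate([297, 21, 21]) cube([21, 104, 200]);
}
translate([36, 72, 633]) {
  cube([280, 144, 13]);
  translate([0, 0, 13]) cube([280, 13, 361]);
  translate([0, 131, 13]) cube([280, 13, 361]);
  translate([0, 13, 13]) cube([13, 118, 361]);
  translate([267, 13, 13]) cube([13, 118, 361]);
}
translate([38, 84, 1007]) {
  cube([276, 120, 21]);
  translate([0, 0, 21]) cube([276, 21, 259]);
  translate([0, 99, 21]) cube([276, 21, 259]);
  translate([0, 21, 21]) cube([21, 78, 259]);
  translate([255, 21, 21]) cube([21, 78, 259]);
}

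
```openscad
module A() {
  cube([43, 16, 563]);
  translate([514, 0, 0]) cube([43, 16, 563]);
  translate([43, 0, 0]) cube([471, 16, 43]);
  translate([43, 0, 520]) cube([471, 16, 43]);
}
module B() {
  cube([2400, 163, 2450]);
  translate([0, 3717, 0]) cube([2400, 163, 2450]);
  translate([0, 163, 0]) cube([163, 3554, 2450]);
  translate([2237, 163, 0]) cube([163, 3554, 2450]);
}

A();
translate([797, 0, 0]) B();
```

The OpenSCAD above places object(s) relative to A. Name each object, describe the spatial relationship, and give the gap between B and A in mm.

The house frame's nearest face is 240 mm from the picture frame's +x face.

A is a picture frame. B is a house frame. The house frame is on the floor beside the picture frame on its +x side. The gap between the house frame and the picture frame is 240 mm.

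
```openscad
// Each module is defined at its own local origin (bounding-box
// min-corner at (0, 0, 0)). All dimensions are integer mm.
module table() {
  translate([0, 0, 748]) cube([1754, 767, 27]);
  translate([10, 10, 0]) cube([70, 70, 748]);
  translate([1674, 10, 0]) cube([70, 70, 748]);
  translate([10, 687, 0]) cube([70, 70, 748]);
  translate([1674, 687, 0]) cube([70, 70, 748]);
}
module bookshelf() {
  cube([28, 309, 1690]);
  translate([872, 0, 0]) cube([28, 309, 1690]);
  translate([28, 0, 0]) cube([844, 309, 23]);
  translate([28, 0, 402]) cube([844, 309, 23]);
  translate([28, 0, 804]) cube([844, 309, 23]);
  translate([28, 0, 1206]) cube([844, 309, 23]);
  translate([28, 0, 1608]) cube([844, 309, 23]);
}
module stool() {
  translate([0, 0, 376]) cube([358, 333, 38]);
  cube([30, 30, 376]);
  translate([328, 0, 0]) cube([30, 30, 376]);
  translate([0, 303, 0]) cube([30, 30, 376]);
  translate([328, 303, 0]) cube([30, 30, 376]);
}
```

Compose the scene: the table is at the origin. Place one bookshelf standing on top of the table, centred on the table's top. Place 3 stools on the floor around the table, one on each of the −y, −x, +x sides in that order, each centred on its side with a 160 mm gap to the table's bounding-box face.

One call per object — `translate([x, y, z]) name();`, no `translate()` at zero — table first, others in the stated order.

table();
translate([427, 229, 775]) bookshelf();
translate([698, -493, 0]) stool();
translate([-518, 217, 0]) stool();
translate([1914, 217, 0]) stool();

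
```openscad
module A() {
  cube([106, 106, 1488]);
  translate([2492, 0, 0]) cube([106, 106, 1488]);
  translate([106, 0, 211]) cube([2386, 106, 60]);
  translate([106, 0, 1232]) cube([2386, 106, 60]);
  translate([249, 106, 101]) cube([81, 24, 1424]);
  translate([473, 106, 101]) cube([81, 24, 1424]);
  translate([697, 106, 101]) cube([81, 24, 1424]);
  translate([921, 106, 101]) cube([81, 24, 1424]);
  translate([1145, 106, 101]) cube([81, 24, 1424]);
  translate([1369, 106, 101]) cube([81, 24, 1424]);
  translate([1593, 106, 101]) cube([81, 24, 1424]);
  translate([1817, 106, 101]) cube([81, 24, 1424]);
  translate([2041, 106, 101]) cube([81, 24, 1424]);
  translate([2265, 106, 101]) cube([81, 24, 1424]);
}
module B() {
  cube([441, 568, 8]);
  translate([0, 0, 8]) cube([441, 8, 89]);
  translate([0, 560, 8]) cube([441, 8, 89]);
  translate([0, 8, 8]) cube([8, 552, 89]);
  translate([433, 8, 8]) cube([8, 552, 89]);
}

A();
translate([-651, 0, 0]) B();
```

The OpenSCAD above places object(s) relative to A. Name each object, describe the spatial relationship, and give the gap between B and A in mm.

A is a fence section. B is an open box. The open box is on the floor beside the fence section on its −x side. The gap between the open box and the fence section is 210 mm.

The open box's nearest face is 210 mm from the fence section's −x face.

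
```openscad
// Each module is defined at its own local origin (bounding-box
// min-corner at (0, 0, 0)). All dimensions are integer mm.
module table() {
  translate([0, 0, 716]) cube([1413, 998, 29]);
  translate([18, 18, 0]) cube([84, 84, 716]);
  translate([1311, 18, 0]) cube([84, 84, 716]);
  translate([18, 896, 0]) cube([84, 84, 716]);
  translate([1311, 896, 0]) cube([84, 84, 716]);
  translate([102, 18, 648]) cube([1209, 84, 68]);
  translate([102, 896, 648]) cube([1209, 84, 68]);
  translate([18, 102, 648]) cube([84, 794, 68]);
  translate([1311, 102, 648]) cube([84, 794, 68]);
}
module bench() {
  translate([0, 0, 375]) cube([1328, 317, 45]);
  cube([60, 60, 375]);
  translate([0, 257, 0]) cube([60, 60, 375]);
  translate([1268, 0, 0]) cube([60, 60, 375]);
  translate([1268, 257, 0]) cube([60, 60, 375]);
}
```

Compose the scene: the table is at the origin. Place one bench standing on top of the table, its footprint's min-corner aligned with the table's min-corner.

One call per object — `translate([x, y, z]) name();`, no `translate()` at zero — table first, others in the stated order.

table();
translate([0, 0, 745]) bench();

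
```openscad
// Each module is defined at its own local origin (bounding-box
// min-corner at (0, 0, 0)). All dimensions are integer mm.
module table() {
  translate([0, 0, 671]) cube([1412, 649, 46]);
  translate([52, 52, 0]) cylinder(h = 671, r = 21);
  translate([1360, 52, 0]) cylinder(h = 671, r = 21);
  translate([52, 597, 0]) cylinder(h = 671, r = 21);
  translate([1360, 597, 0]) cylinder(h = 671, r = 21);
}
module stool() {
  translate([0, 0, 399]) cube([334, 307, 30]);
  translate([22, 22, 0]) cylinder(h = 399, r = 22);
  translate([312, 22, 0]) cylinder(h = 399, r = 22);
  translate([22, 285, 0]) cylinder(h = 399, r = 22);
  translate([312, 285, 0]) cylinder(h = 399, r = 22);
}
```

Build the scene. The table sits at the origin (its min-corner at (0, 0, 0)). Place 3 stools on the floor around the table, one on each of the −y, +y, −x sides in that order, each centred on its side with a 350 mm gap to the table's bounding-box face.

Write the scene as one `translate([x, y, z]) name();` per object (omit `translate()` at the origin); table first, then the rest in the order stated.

table();
translate([539, -657, 0]) stool();
translate([539, 999, 0]) stool();
translate([-684, 171, 0]) stool();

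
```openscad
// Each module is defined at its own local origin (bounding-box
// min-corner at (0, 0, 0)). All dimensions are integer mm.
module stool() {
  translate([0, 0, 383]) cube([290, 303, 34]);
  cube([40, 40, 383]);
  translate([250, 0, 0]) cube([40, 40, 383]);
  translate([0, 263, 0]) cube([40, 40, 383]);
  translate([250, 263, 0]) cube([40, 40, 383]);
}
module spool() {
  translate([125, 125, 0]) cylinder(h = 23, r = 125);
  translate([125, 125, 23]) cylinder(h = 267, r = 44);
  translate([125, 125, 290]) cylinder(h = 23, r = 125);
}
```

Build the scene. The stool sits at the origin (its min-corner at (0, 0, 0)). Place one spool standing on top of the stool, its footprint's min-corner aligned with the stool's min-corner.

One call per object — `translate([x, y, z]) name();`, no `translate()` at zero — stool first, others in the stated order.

stool();
translate([0, 0, 417]) spool();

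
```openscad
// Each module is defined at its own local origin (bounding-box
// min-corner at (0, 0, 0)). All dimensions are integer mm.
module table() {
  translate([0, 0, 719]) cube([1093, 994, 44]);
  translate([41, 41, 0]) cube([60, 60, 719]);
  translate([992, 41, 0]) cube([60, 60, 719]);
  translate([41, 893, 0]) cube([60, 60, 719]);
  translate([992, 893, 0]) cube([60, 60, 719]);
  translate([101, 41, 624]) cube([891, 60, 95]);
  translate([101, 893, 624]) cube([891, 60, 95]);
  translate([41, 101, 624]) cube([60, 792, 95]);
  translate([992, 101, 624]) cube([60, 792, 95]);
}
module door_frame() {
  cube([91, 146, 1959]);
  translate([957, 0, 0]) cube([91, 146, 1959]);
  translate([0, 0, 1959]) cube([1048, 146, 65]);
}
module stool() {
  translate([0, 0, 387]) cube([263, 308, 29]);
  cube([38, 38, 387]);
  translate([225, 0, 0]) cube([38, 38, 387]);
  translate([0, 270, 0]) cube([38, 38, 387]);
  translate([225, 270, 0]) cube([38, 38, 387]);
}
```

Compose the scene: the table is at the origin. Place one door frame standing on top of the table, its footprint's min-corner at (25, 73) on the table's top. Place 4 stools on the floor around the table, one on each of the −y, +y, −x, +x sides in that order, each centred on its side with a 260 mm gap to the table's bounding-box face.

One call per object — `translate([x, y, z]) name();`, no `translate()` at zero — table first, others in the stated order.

table();
translate([25, 73, 763]) door_frame();
translate([415, -568, 0]) stool();
translate([415, 1254, 0]) stool();
translate([-523, 343, 0]) stool();
translate([1353, 343, 0]) stool();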